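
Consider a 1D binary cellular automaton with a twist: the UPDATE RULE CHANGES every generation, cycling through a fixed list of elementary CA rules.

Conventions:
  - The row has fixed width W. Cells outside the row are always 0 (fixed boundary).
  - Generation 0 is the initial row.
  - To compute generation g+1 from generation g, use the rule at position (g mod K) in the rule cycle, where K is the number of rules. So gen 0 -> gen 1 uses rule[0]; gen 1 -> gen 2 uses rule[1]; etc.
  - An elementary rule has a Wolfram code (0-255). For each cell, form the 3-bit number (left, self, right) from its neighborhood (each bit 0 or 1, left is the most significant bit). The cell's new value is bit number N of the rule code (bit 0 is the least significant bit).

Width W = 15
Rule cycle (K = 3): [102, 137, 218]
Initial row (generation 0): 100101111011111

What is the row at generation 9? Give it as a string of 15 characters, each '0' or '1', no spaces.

Gen 0: 100101111011111
Gen 1 (rule 102): 101110001100001
Gen 2 (rule 137): 001100101001100
Gen 3 (rule 218): 011111000111110
Gen 4 (rule 102): 100001001000010
Gen 5 (rule 137): 001100000011000
Gen 6 (rule 218): 011110000111100
Gen 7 (rule 102): 100010001000100
Gen 8 (rule 137): 001000100010001
Gen 9 (rule 218): 010101010101010

Answer: 010101010101010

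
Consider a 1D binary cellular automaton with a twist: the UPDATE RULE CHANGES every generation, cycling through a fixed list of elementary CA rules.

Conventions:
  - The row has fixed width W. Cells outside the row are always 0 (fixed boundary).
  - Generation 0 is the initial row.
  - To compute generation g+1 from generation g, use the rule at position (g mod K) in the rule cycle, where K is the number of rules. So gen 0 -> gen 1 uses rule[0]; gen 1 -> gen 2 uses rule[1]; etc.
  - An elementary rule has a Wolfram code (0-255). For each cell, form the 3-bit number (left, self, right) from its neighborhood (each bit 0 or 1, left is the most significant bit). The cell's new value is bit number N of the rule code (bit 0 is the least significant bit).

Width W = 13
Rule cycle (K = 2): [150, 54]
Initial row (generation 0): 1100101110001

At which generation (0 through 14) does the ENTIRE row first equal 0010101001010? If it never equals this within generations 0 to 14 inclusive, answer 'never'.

Gen 0: 1100101110001
Gen 1 (rule 150): 0011100101011
Gen 2 (rule 54): 0100011111100
Gen 3 (rule 150): 1110101111010
Gen 4 (rule 54): 0001110000111
Gen 5 (rule 150): 0010101001010
Gen 6 (rule 54): 0111111111111
Gen 7 (rule 150): 1011111111110
Gen 8 (rule 54): 1100000000001
Gen 9 (rule 150): 0010000000011
Gen 10 (rule 54): 0111000000100
Gen 11 (rule 150): 1010100001110
Gen 12 (rule 54): 1111110010001
Gen 13 (rule 150): 0111101111011
Gen 14 (rule 54): 1000010000100

Answer: 5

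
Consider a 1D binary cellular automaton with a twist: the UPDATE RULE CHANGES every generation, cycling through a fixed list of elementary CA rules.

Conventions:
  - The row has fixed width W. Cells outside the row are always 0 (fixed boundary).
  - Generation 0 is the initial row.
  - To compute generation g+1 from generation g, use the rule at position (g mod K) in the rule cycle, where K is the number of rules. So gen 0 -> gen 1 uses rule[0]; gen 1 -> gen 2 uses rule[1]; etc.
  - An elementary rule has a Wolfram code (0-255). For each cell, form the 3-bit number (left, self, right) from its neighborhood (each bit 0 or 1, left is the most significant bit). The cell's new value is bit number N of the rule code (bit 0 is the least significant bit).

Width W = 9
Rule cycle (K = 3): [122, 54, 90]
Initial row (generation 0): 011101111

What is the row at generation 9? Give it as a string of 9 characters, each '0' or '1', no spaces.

Gen 0: 011101111
Gen 1 (rule 122): 110111001
Gen 2 (rule 54): 001000111
Gen 3 (rule 90): 010101101
Gen 4 (rule 122): 101011110
Gen 5 (rule 54): 111100001
Gen 6 (rule 90): 100110010
Gen 7 (rule 122): 011111101
Gen 8 (rule 54): 100000011
Gen 9 (rule 90): 010000111

Answer: 010000111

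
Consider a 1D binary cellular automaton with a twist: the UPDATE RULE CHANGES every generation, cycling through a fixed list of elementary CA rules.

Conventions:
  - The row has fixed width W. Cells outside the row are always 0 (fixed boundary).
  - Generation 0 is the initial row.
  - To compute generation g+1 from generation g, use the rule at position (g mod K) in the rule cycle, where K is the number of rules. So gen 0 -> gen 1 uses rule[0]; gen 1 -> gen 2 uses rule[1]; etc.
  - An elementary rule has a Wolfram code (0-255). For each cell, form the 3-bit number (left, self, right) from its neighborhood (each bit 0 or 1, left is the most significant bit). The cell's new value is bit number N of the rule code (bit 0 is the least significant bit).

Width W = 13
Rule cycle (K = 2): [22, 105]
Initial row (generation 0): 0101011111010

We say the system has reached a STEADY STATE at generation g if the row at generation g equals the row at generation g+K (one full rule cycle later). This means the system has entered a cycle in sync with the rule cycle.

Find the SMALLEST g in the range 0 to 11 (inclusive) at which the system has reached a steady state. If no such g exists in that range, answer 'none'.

Gen 0: 0101011111010
Gen 1 (rule 22): 1101000000011
Gen 2 (rule 105): 1110011111011
Gen 3 (rule 22): 0001100000000
Gen 4 (rule 105): 1101101111111
Gen 5 (rule 22): 0000000000000
Gen 6 (rule 105): 1111111111111
Gen 7 (rule 22): 0000000000000
Gen 8 (rule 105): 1111111111111
Gen 9 (rule 22): 0000000000000
Gen 10 (rule 105): 1111111111111
Gen 11 (rule 22): 0000000000000
Gen 12 (rule 105): 1111111111111
Gen 13 (rule 22): 0000000000000

Answer: 5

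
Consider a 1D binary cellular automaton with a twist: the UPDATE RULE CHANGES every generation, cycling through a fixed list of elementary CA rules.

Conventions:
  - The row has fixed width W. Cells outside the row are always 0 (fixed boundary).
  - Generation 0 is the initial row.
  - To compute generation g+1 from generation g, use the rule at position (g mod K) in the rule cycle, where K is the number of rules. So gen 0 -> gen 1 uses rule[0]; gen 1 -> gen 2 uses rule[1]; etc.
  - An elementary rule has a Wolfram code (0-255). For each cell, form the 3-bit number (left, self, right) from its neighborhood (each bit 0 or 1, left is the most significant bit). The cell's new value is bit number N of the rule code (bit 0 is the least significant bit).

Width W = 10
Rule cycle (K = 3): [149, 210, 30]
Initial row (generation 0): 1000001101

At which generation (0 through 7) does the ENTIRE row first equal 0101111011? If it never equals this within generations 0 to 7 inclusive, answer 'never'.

Gen 0: 1000001101
Gen 1 (rule 149): 1111100001
Gen 2 (rule 210): 0111110010
Gen 3 (rule 30): 1100001111
Gen 4 (rule 149): 0011100110
Gen 5 (rule 210): 0101111011
Gen 6 (rule 30): 1101000010
Gen 7 (rule 149): 0001111011

Answer: 5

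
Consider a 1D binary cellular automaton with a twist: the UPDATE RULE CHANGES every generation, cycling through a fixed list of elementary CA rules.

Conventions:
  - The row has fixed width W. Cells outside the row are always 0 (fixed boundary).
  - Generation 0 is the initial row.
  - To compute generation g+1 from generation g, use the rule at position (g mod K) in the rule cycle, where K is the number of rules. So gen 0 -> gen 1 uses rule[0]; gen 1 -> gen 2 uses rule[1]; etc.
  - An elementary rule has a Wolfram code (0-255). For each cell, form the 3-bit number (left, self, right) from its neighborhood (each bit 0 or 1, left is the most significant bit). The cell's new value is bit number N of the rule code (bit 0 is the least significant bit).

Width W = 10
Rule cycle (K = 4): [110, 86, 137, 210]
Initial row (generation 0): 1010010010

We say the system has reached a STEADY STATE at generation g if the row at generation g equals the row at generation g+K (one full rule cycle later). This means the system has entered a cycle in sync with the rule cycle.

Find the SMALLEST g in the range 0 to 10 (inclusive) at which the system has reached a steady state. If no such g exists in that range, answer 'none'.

Gen 0: 1010010010
Gen 1 (rule 110): 1110110110
Gen 2 (rule 86): 0010010011
Gen 3 (rule 137): 1000000010
Gen 4 (rule 210): 0100000101
Gen 5 (rule 110): 1100001111
Gen 6 (rule 86): 0110010001
Gen 7 (rule 137): 0100000100
Gen 8 (rule 210): 1010001010
Gen 9 (rule 110): 1110011110
Gen 10 (rule 86): 0011100011
Gen 11 (rule 137): 1011001010
Gen 12 (rule 210): 0001110001
Gen 13 (rule 110): 0011010011
Gen 14 (rule 86): 0101011101

Answer: none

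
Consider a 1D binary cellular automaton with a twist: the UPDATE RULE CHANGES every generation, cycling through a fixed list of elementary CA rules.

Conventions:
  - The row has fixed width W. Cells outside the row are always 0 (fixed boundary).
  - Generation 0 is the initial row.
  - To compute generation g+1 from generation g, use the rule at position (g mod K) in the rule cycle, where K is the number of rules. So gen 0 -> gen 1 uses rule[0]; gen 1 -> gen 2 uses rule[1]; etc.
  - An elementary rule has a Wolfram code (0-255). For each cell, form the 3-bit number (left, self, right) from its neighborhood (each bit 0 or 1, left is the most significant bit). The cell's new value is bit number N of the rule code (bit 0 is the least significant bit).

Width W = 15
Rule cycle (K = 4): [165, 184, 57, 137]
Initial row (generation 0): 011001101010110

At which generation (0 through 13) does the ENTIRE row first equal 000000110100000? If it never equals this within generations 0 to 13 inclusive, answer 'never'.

Answer: never

Derivation:
Gen 0: 011001101010110
Gen 1 (rule 165): 000000011111000
Gen 2 (rule 184): 000000011110100
Gen 3 (rule 57): 111111010001011
Gen 4 (rule 137): 111110000100010
Gen 5 (rule 165): 011100110101010
Gen 6 (rule 184): 011010101010101
Gen 7 (rule 57): 010101010101010
Gen 8 (rule 137): 000000000000000
Gen 9 (rule 165): 111111111111111
Gen 10 (rule 184): 111111111111110
Gen 11 (rule 57): 100000000000001
Gen 12 (rule 137): 001111111111100
Gen 13 (rule 165): 100111111111001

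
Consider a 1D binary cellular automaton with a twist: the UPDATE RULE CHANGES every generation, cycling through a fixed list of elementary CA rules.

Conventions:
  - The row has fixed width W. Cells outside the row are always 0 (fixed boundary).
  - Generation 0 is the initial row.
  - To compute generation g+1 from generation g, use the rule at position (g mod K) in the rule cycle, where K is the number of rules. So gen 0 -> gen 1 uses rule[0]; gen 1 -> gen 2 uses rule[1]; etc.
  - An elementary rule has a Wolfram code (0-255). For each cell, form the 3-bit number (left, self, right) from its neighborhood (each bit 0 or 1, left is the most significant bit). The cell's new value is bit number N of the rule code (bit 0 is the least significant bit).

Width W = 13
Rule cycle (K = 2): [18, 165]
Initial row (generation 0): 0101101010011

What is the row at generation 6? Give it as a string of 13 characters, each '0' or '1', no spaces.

Gen 0: 0101101010011
Gen 1 (rule 18): 1000000001100
Gen 2 (rule 165): 1011111100001
Gen 3 (rule 18): 0000000010010
Gen 4 (rule 165): 1111111010010
Gen 5 (rule 18): 0000000001101
Gen 6 (rule 165): 1111111100011

Answer: 1111111100011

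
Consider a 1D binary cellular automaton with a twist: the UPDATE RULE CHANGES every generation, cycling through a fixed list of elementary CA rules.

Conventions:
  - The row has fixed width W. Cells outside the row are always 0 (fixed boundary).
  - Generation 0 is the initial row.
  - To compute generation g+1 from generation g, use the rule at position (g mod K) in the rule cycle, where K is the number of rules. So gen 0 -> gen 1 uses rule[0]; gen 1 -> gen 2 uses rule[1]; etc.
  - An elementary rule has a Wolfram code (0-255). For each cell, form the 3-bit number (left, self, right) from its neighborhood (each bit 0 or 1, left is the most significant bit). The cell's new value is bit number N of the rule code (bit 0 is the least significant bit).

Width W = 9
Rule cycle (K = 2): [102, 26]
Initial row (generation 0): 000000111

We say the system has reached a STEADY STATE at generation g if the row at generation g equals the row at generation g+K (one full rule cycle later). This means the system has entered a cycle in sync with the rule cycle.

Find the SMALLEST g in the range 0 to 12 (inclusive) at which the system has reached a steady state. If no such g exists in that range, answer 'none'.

Answer: none

Derivation:
Gen 0: 000000111
Gen 1 (rule 102): 000001001
Gen 2 (rule 26): 000010110
Gen 3 (rule 102): 000111010
Gen 4 (rule 26): 001100001
Gen 5 (rule 102): 010100011
Gen 6 (rule 26): 100010110
Gen 7 (rule 102): 100111010
Gen 8 (rule 26): 011100001
Gen 9 (rule 102): 100100011
Gen 10 (rule 26): 011010110
Gen 11 (rule 102): 101111010
Gen 12 (rule 26): 001000001
Gen 13 (rule 102): 011000011
Gen 14 (rule 26): 110100110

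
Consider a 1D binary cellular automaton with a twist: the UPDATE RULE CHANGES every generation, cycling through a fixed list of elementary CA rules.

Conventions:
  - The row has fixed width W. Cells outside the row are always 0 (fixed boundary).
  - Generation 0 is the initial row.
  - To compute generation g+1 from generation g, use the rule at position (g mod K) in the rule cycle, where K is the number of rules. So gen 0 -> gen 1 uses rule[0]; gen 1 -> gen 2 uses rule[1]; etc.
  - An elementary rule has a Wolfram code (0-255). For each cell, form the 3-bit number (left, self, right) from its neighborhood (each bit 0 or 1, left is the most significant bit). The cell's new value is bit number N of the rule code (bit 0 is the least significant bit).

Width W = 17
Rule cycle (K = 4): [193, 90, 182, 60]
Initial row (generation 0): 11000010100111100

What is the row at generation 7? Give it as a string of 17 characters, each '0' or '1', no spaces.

Gen 0: 11000010100111100
Gen 1 (rule 193): 01011000000011101
Gen 2 (rule 90): 10011100000110100
Gen 3 (rule 182): 11101010001001110
Gen 4 (rule 60): 10011111001101001
Gen 5 (rule 193): 00001111000100000
Gen 6 (rule 90): 00011001101010000
Gen 7 (rule 182): 00100110011111000

Answer: 00100110011111000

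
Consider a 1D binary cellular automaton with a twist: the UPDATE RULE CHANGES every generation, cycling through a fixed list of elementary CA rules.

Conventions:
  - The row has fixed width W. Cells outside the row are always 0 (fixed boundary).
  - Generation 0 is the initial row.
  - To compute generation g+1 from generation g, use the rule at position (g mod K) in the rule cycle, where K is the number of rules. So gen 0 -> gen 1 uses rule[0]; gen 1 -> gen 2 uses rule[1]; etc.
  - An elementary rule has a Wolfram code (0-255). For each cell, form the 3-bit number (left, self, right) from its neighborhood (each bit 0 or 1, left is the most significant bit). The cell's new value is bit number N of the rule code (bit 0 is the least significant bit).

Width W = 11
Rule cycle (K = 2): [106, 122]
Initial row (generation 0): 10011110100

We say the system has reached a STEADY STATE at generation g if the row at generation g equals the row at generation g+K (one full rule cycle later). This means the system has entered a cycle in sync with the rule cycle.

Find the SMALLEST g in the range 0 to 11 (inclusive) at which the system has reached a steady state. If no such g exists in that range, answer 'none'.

Gen 0: 10011110100
Gen 1 (rule 106): 00110011000
Gen 2 (rule 122): 01111111100
Gen 3 (rule 106): 11000000100
Gen 4 (rule 122): 11100001010
Gen 5 (rule 106): 10100010100
Gen 6 (rule 122): 01010101010
Gen 7 (rule 106): 10101010100
Gen 8 (rule 122): 01010101010
Gen 9 (rule 106): 10101010100
Gen 10 (rule 122): 01010101010
Gen 11 (rule 106): 10101010100
Gen 12 (rule 122): 01010101010
Gen 13 (rule 106): 10101010100

Answer: 6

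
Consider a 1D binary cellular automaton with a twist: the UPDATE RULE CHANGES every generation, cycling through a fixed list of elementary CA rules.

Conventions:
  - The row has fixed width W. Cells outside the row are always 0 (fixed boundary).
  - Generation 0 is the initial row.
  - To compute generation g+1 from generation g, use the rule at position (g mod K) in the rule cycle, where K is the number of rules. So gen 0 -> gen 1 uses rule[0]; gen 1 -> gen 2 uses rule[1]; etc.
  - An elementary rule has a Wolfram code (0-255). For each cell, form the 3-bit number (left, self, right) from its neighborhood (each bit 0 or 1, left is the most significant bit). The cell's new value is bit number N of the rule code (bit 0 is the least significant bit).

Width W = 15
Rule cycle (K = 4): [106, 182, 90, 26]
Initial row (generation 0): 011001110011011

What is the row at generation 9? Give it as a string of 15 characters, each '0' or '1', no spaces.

Gen 0: 011001110011011
Gen 1 (rule 106): 111011010111111
Gen 2 (rule 182): 010100111011110
Gen 3 (rule 90): 100011101010011
Gen 4 (rule 26): 010110000001110
Gen 5 (rule 106): 101110000011010
Gen 6 (rule 182): 110101000100111
Gen 7 (rule 90): 110000101011101
Gen 8 (rule 26): 101001000010000
Gen 9 (rule 106): 010010000100000

Answer: 010010000100000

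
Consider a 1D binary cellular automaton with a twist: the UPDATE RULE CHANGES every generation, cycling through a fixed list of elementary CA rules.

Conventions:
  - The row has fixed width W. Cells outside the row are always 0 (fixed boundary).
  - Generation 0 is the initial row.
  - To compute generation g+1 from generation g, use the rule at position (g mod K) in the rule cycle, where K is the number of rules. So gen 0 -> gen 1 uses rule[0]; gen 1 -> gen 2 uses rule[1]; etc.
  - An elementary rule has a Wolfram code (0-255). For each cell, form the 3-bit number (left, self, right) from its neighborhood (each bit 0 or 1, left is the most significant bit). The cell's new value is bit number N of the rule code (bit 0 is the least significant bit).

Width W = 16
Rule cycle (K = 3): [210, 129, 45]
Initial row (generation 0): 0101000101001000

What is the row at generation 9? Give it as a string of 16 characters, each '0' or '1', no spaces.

Answer: 1111111111111111

Derivation:
Gen 0: 0101000101001000
Gen 1 (rule 210): 1000101000110100
Gen 2 (rule 129): 0010000010000001
Gen 3 (rule 45): 1010111010111101
Gen 4 (rule 210): 0000011000011100
Gen 5 (rule 129): 1111000011001001
Gen 6 (rule 45): 1000011010001001
Gen 7 (rule 210): 0100101001010110
Gen 8 (rule 129): 0000000000000000
Gen 9 (rule 45): 1111111111111111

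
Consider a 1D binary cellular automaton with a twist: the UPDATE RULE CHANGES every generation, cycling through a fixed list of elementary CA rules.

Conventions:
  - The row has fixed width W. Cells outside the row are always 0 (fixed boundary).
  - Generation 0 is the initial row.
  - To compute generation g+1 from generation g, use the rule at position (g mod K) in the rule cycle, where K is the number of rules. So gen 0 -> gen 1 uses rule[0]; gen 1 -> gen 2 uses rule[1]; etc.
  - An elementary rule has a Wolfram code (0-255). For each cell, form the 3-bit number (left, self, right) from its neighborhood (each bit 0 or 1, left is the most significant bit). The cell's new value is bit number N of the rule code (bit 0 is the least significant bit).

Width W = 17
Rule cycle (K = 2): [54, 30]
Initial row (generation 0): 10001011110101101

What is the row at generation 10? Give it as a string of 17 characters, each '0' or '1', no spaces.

Gen 0: 10001011110101101
Gen 1 (rule 54): 11011100001110011
Gen 2 (rule 30): 10010010011001110
Gen 3 (rule 54): 11111111100110001
Gen 4 (rule 30): 10000000011101011
Gen 5 (rule 54): 11000000100011100
Gen 6 (rule 30): 10100001110110010
Gen 7 (rule 54): 11110010001001111
Gen 8 (rule 30): 10001111011111000
Gen 9 (rule 54): 11010000100000100
Gen 10 (rule 30): 10011001110001110

Answer: 10011001110001110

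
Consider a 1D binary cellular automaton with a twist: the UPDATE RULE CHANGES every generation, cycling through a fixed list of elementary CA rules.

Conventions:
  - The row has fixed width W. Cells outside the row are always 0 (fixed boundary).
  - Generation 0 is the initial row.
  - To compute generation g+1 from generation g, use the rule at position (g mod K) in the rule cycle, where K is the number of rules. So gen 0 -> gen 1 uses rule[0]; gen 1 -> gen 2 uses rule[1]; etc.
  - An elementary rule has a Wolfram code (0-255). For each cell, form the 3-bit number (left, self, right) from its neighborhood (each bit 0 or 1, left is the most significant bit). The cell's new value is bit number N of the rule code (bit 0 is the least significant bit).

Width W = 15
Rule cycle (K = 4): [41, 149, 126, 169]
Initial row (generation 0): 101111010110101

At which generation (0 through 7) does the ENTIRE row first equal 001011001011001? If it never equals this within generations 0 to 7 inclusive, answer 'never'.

Answer: never

Derivation:
Gen 0: 101111010110101
Gen 1 (rule 41): 011000101101010
Gen 2 (rule 149): 000110100001011
Gen 3 (rule 126): 001111110011111
Gen 4 (rule 169): 101111100011110
Gen 5 (rule 41): 011000001010000
Gen 6 (rule 149): 000111101011111
Gen 7 (rule 126): 001100111110001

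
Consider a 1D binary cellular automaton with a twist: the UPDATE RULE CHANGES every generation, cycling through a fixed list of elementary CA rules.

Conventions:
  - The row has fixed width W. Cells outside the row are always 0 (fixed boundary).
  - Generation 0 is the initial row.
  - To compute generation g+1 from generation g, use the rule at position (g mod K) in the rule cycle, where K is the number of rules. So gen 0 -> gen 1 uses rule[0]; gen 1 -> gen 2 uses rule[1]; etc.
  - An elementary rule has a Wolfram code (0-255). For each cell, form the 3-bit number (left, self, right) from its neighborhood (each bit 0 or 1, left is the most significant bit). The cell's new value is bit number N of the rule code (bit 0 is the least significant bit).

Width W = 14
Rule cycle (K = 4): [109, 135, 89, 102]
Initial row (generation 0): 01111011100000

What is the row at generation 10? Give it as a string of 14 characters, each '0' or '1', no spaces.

Gen 0: 01111011100000
Gen 1 (rule 109): 01001110101111
Gen 2 (rule 135): 11010100100110
Gen 3 (rule 89): 11000010010111
Gen 4 (rule 102): 01000110111001
Gen 5 (rule 109): 01010111101001
Gen 6 (rule 135): 11010011001011
Gen 7 (rule 89): 11001011100011
Gen 8 (rule 102): 01011100100101
Gen 9 (rule 109): 01110100100111
Gen 10 (rule 135): 10100101101010

Answer: 10100101101010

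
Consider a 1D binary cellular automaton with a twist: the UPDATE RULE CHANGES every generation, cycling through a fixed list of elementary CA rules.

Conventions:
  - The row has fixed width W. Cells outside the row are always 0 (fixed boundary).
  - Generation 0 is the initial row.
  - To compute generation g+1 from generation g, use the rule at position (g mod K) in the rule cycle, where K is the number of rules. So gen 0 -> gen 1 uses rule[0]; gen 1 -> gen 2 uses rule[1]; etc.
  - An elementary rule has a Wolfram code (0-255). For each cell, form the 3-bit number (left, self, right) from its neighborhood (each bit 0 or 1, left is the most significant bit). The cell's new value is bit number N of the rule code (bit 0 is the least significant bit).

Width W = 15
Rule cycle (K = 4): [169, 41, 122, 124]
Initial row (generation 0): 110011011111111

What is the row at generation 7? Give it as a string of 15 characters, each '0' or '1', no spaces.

Gen 0: 110011011111111
Gen 1 (rule 169): 100010111111110
Gen 2 (rule 41): 001001100000000
Gen 3 (rule 122): 010111110000000
Gen 4 (rule 124): 011100011000000
Gen 5 (rule 169): 011001010011111
Gen 6 (rule 41): 010000100010000
Gen 7 (rule 122): 101001010101000

Answer: 101001010101000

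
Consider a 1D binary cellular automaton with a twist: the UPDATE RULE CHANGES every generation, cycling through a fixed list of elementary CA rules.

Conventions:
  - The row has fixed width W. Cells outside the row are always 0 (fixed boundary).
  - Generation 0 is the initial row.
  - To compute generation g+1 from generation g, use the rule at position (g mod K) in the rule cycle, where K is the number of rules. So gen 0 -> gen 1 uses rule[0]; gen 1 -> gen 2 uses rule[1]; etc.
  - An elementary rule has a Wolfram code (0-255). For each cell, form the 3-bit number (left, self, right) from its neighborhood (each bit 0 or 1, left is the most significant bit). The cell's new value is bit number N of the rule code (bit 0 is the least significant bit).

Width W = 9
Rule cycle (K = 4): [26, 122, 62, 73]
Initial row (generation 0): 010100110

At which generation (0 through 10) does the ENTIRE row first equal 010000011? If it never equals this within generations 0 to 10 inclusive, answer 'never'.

Gen 0: 010100110
Gen 1 (rule 26): 100011101
Gen 2 (rule 122): 010110110
Gen 3 (rule 62): 111101101
Gen 4 (rule 73): 100101100
Gen 5 (rule 26): 011001010
Gen 6 (rule 122): 111110101
Gen 7 (rule 62): 100001111
Gen 8 (rule 73): 001101001
Gen 9 (rule 26): 011000110
Gen 10 (rule 122): 111101111

Answer: never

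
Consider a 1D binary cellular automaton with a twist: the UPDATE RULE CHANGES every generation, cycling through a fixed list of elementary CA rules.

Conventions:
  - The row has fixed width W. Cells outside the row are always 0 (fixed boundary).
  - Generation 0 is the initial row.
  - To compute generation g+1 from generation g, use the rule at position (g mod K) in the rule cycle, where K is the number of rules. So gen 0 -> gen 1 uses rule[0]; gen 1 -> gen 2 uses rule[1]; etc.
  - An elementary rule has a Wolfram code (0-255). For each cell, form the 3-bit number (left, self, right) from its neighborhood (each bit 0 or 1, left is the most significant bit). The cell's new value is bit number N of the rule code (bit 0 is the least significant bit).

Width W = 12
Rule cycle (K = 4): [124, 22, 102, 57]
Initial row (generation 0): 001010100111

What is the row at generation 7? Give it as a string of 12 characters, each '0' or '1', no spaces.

Gen 0: 001010100111
Gen 1 (rule 124): 001111110101
Gen 2 (rule 22): 010000000101
Gen 3 (rule 102): 110000001111
Gen 4 (rule 57): 101111101000
Gen 5 (rule 124): 111000111100
Gen 6 (rule 22): 000101000010
Gen 7 (rule 102): 001111000110

Answer: 001111000110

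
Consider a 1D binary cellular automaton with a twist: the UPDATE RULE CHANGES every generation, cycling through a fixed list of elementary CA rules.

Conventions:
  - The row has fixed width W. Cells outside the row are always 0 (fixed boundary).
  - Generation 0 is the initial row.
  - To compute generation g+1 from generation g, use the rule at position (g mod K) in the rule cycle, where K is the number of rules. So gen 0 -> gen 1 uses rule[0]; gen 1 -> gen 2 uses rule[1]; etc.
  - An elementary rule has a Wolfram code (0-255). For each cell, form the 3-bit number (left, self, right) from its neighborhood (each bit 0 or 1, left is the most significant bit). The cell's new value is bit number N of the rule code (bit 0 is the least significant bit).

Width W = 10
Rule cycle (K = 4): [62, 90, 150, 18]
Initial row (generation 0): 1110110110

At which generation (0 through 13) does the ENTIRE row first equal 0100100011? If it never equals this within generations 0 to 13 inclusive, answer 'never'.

Gen 0: 1110110110
Gen 1 (rule 62): 1001101101
Gen 2 (rule 90): 0111101100
Gen 3 (rule 150): 1011000010
Gen 4 (rule 18): 0000100101
Gen 5 (rule 62): 0001111111
Gen 6 (rule 90): 0011000001
Gen 7 (rule 150): 0100100011
Gen 8 (rule 18): 1011010100
Gen 9 (rule 62): 1110111110
Gen 10 (rule 90): 1010100011
Gen 11 (rule 150): 1010110100
Gen 12 (rule 18): 0000000010
Gen 13 (rule 62): 0000000111

Answer: 7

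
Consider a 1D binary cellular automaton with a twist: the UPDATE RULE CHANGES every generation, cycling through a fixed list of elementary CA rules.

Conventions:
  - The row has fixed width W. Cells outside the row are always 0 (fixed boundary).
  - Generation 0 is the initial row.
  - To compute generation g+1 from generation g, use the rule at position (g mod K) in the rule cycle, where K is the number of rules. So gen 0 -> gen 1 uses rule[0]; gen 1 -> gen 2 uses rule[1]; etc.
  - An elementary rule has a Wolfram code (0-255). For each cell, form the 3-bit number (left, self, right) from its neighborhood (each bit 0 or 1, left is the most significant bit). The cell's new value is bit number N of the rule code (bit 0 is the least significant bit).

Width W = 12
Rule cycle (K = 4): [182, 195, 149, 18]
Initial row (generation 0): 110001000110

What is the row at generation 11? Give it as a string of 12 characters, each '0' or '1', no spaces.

Gen 0: 110001000110
Gen 1 (rule 182): 001011101001
Gen 2 (rule 195): 110001100010
Gen 3 (rule 149): 001100011011
Gen 4 (rule 18): 010010100000
Gen 5 (rule 182): 111111110000
Gen 6 (rule 195): 011111110111
Gen 7 (rule 149): 001111100010
Gen 8 (rule 18): 010000010101
Gen 9 (rule 182): 111000111111
Gen 10 (rule 195): 011011011111
Gen 11 (rule 149): 000000001110

Answer: 000000001110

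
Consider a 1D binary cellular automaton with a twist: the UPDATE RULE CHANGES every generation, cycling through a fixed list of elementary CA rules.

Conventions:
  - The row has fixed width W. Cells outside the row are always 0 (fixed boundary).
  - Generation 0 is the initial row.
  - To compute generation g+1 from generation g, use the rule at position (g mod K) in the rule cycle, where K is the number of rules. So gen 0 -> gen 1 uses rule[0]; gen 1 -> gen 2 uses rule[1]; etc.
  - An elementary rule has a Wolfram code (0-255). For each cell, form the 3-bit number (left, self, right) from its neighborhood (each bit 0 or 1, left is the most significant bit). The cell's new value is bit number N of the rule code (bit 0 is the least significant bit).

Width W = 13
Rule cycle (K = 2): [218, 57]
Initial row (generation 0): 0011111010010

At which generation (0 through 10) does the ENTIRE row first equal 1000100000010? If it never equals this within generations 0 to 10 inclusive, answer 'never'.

Answer: 7

Derivation:
Gen 0: 0011111010010
Gen 1 (rule 218): 0111111001101
Gen 2 (rule 57): 0100000101010
Gen 3 (rule 218): 1010001000001
Gen 4 (rule 57): 0101100111100
Gen 5 (rule 218): 1001111111110
Gen 6 (rule 57): 0101000000001
Gen 7 (rule 218): 1000100000010
Gen 8 (rule 57): 0110011111001
Gen 9 (rule 218): 1111111111110
Gen 10 (rule 57): 1000000000001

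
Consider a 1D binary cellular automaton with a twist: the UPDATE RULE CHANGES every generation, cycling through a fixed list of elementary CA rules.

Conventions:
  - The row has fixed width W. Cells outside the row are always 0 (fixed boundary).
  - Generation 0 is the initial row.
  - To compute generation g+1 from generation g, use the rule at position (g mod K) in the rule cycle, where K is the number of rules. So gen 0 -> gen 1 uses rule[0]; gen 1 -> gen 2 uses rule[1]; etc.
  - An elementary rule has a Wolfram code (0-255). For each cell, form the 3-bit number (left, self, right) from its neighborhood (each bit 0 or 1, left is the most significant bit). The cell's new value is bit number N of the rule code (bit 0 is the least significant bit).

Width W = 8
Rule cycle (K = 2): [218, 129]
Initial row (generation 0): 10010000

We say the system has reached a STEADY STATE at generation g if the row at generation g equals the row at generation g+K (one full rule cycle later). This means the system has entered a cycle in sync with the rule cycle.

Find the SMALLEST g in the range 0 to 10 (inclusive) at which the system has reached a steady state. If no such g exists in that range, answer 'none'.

Gen 0: 10010000
Gen 1 (rule 218): 01101000
Gen 2 (rule 129): 00000011
Gen 3 (rule 218): 00000111
Gen 4 (rule 129): 11110010
Gen 5 (rule 218): 11111101
Gen 6 (rule 129): 01111000
Gen 7 (rule 218): 11111100
Gen 8 (rule 129): 01111001
Gen 9 (rule 218): 11111110
Gen 10 (rule 129): 01111100
Gen 11 (rule 218): 11111110
Gen 12 (rule 129): 01111100

Answer: 9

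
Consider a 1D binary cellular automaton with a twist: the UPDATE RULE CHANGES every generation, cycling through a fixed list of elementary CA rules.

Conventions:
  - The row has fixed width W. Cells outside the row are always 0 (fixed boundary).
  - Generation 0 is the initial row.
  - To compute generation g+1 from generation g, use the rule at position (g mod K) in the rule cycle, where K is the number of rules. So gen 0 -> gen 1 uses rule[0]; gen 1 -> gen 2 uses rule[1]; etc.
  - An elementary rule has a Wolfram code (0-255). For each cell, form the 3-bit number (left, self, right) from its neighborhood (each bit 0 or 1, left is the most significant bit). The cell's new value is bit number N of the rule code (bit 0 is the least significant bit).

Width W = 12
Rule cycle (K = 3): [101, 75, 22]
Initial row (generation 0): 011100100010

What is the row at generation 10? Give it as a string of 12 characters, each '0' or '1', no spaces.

Gen 0: 011100100010
Gen 1 (rule 101): 000100101010
Gen 2 (rule 75): 111001000000
Gen 3 (rule 22): 000111100000
Gen 4 (rule 101): 110000101111
Gen 5 (rule 75): 110111001001
Gen 6 (rule 22): 000000111111
Gen 7 (rule 101): 111110000001
Gen 8 (rule 75): 100010111110
Gen 9 (rule 22): 110110000001
Gen 10 (rule 101): 011010111101

Answer: 011010111101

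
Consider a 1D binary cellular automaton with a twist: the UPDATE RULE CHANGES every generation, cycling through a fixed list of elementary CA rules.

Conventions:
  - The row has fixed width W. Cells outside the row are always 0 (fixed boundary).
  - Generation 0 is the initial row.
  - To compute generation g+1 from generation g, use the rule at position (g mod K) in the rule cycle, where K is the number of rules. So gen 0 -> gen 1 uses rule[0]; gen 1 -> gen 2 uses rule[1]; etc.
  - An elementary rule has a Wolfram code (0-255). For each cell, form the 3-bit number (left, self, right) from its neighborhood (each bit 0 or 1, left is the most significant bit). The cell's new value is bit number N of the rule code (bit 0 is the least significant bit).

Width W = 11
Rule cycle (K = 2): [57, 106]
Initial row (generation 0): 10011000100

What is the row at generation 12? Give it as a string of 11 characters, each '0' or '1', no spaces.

Answer: 01010011100

Derivation:
Gen 0: 10011000100
Gen 1 (rule 57): 01010110011
Gen 2 (rule 106): 10101110111
Gen 3 (rule 57): 01011001100
Gen 4 (rule 106): 10111011100
Gen 5 (rule 57): 01100110011
Gen 6 (rule 106): 11101110111
Gen 7 (rule 57): 10011001100
Gen 8 (rule 106): 00111011100
Gen 9 (rule 57): 10100110011
Gen 10 (rule 106): 01001110111
Gen 11 (rule 57): 00101001100
Gen 12 (rule 106): 01010011100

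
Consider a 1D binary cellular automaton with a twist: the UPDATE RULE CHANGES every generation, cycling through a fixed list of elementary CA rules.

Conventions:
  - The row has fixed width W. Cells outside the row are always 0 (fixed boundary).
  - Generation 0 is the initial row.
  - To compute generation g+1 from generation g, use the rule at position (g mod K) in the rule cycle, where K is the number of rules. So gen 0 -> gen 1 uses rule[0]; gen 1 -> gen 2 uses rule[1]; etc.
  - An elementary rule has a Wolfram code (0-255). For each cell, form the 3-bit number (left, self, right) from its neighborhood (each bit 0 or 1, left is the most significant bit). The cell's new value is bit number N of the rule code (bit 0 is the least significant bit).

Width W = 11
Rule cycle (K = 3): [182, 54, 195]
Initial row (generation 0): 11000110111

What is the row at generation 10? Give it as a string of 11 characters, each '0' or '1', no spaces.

Gen 0: 11000110111
Gen 1 (rule 182): 00101001010
Gen 2 (rule 54): 01111111111
Gen 3 (rule 195): 10111111111
Gen 4 (rule 182): 11011111110
Gen 5 (rule 54): 00100000001
Gen 6 (rule 195): 11001111110
Gen 7 (rule 182): 00110111101
Gen 8 (rule 54): 01001000011
Gen 9 (rule 195): 10010011101
Gen 10 (rule 182): 11111101011

Answer: 11111101011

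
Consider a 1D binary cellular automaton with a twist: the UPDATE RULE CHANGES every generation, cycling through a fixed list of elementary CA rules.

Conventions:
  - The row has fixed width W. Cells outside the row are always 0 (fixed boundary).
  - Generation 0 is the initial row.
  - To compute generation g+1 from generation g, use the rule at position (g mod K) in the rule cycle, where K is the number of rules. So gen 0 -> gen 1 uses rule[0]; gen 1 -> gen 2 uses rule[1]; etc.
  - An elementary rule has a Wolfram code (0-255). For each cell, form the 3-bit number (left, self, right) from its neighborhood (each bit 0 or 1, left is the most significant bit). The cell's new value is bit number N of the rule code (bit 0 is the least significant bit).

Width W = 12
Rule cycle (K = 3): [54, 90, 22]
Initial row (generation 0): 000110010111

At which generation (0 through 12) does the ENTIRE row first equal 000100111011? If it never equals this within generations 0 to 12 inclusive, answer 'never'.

Gen 0: 000110010111
Gen 1 (rule 54): 001001111000
Gen 2 (rule 90): 010111001100
Gen 3 (rule 22): 110000110010
Gen 4 (rule 54): 001001001111
Gen 5 (rule 90): 010110111001
Gen 6 (rule 22): 110000000111
Gen 7 (rule 54): 001000001000
Gen 8 (rule 90): 010100010100
Gen 9 (rule 22): 110110110110
Gen 10 (rule 54): 001001001001
Gen 11 (rule 90): 010110110110
Gen 12 (rule 22): 110000000001

Answer: never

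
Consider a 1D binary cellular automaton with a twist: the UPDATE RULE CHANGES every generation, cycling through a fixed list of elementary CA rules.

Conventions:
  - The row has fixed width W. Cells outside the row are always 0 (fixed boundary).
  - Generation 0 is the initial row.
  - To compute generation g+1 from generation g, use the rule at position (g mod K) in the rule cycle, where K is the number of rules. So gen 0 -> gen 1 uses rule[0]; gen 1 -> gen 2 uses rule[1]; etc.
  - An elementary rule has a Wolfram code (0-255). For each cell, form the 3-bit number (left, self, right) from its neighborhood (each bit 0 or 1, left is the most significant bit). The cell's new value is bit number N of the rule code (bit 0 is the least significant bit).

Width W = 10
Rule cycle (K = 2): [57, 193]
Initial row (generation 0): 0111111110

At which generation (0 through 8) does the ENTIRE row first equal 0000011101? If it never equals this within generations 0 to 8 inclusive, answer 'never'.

Answer: 8

Derivation:
Gen 0: 0111111110
Gen 1 (rule 57): 0100000001
Gen 2 (rule 193): 0001111100
Gen 3 (rule 57): 1101000011
Gen 4 (rule 193): 0100011001
Gen 5 (rule 57): 0011010100
Gen 6 (rule 193): 1001000001
Gen 7 (rule 57): 0100111100
Gen 8 (rule 193): 0000011101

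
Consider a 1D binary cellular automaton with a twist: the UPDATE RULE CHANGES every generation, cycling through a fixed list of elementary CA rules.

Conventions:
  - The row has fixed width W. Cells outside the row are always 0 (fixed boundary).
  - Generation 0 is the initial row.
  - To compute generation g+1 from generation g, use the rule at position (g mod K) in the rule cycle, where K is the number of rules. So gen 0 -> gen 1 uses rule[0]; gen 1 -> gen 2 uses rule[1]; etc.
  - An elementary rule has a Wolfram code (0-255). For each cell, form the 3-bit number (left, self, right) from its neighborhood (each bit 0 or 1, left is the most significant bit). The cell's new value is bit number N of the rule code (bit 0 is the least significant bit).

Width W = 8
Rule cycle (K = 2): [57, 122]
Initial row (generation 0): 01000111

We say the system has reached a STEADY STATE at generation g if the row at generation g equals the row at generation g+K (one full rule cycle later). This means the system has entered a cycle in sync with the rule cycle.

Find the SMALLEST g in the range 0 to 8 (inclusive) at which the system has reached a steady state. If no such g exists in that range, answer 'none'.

Gen 0: 01000111
Gen 1 (rule 57): 00110100
Gen 2 (rule 122): 01111010
Gen 3 (rule 57): 01000101
Gen 4 (rule 122): 10101010
Gen 5 (rule 57): 01010101
Gen 6 (rule 122): 10101010
Gen 7 (rule 57): 01010101
Gen 8 (rule 122): 10101010
Gen 9 (rule 57): 01010101
Gen 10 (rule 122): 10101010

Answer: 4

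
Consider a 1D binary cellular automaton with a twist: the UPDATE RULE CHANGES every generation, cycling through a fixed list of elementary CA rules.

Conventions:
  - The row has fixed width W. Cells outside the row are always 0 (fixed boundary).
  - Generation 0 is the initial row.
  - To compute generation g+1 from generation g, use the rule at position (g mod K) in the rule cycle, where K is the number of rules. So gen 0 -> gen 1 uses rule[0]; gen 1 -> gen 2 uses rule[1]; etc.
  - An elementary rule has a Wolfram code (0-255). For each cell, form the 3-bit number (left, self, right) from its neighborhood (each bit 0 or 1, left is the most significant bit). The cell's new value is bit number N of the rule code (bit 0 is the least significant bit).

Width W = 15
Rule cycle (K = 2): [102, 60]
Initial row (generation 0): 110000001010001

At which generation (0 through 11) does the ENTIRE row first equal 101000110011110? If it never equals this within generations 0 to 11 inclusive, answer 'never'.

Answer: 3

Derivation:
Gen 0: 110000001010001
Gen 1 (rule 102): 010000011110011
Gen 2 (rule 60): 011000010001010
Gen 3 (rule 102): 101000110011110
Gen 4 (rule 60): 111100101010001
Gen 5 (rule 102): 000101111110011
Gen 6 (rule 60): 000111000001010
Gen 7 (rule 102): 001001000011110
Gen 8 (rule 60): 001101100010001
Gen 9 (rule 102): 010110100110011
Gen 10 (rule 60): 011101110101010
Gen 11 (rule 102): 100110011111110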